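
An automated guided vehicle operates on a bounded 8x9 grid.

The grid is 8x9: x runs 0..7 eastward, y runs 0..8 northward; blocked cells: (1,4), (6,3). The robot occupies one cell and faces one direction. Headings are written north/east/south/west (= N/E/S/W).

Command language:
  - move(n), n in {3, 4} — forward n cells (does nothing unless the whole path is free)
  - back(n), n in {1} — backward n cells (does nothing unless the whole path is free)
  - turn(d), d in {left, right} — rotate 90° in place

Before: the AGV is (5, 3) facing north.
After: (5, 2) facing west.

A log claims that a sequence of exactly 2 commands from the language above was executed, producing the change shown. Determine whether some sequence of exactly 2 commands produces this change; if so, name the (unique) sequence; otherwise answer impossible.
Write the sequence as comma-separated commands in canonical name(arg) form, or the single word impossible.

key: order matters: swapping back(1) and turn(left) lands elsewhere
initial: (5, 3) facing north
step 1 (back(1)): (5, 2) facing north
step 2 (turn(left)): (5, 2) facing west
uniquely the one of 25 2-step routes that fits.

back(1), turn(left)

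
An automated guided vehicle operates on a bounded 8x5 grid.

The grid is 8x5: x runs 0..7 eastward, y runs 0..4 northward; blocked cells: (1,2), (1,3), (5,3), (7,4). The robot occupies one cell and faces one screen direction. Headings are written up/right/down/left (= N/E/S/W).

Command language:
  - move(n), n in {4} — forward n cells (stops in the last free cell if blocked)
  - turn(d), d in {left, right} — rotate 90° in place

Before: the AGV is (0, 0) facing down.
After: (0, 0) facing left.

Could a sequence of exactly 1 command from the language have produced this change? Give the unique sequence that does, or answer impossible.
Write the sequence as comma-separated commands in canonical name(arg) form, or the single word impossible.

key: (0,0) unchanged — the single command moves nothing
begin: (0, 0) facing down
[1] after turn(right): (0, 0) facing left
uniquely the one of 3 1-step routes that fits.

turn(right)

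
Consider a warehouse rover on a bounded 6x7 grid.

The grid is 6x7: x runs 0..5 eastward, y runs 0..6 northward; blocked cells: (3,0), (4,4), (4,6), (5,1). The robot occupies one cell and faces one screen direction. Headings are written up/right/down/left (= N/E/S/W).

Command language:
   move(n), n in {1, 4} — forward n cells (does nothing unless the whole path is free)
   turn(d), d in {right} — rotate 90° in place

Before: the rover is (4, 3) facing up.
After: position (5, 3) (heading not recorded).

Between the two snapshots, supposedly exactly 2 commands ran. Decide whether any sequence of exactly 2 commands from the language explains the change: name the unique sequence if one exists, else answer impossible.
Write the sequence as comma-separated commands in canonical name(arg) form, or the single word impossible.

key: running move(1) before turn(right) would end elsewhere — order is forced
t0: (4, 3) facing up
[1] after turn(right): (4, 3) facing right
[2] after move(1): (5, 3) facing right
no rival 2-sequence matches.

turn(right), move(1)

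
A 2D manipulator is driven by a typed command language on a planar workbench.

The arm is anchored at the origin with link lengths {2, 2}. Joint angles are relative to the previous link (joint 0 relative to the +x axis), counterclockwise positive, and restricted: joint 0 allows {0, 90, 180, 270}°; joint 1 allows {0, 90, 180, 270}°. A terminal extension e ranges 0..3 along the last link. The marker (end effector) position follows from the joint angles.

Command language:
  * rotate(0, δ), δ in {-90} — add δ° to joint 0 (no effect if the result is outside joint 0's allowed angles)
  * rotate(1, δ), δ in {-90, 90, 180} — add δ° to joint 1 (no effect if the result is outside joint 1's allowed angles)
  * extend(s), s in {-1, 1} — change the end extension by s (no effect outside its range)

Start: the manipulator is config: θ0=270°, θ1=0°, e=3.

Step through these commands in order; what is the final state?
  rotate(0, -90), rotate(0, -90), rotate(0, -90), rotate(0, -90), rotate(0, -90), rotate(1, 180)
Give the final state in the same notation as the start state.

config: θ0=180°, θ1=180°, e=3

t0: config: θ0=270°, θ1=0°, e=3
t=1 rotate(0, -90) ⇒ config: θ0=180°, θ1=0°, e=3
t=2 rotate(0, -90) ⇒ config: θ0=90°, θ1=0°, e=3
t=3 rotate(0, -90) ⇒ config: θ0=0°, θ1=0°, e=3
t=4 rotate(0, -90) ⇒ config: θ0=270°, θ1=0°, e=3
t=5 rotate(0, -90) ⇒ config: θ0=180°, θ1=0°, e=3
t=6 rotate(1, 180) ⇒ config: θ0=180°, θ1=180°, e=3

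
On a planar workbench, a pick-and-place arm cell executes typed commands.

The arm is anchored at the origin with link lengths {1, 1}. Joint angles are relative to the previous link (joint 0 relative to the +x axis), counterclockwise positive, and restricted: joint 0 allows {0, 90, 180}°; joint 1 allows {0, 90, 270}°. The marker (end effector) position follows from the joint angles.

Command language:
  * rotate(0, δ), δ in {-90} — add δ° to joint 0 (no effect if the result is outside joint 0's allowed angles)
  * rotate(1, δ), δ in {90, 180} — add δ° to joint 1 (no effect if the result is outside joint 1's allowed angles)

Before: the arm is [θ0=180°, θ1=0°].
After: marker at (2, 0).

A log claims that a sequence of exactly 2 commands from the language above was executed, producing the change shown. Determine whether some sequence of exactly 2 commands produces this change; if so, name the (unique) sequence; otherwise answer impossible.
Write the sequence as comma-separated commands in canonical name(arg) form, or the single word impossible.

rotate(0, -90), rotate(0, -90)

initial: [θ0=180°, θ1=0°]
[1] after rotate(0, -90): [θ0=90°, θ1=0°]
[2] after rotate(0, -90): [θ0=0°, θ1=0°]
all 9 alternatives checked — unique.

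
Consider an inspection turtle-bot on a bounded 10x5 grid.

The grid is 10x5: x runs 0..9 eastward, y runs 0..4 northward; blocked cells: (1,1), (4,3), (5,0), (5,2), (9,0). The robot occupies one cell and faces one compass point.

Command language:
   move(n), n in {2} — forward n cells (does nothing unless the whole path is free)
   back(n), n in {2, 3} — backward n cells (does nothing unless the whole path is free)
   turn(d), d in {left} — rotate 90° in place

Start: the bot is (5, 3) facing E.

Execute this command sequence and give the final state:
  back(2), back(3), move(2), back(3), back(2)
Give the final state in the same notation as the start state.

from: (5, 3) facing E
1. back(2) → (5, 3) facing E
2. back(3) → (5, 3) facing E
3. move(2) → (7, 3) facing E
4. back(3) → (7, 3) facing E
5. back(2) → (5, 3) facing E

(5, 3) facing E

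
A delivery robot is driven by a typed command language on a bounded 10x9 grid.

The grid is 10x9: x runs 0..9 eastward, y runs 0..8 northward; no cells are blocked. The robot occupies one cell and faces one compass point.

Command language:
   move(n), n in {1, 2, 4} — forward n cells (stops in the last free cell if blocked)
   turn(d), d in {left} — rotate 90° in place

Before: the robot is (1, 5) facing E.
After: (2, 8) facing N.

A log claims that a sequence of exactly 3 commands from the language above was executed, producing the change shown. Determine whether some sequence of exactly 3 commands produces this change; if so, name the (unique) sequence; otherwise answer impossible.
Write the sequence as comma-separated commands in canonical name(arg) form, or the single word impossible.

move(1), turn(left), move(4)

key: move(4) runs into the grid edge before its full distance
initial: (1, 5) facing E
t=1 move(1) ⇒ (2, 5) facing E
t=2 turn(left) ⇒ (2, 5) facing N
t=3 move(4) ⇒ (2, 8) facing N
no rival 3-sequence matches.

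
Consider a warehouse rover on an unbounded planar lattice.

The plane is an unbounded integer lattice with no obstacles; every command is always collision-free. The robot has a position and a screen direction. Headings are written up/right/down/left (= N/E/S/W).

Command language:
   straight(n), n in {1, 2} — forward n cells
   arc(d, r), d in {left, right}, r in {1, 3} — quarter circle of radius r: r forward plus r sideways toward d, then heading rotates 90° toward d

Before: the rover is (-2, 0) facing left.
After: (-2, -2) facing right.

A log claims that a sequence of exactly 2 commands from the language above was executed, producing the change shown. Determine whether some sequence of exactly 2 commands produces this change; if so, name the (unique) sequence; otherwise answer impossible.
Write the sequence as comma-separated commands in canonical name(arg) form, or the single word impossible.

key: position moved to (-2,-2) AND the heading swung to E — translation plus rotation needed
begin: (-2, 0) facing left
step 1 (arc(left, 1)): (-3, -1) facing down
step 2 (arc(left, 1)): (-2, -2) facing right
all 36 alternatives checked — unique.

arc(left, 1), arc(left, 1)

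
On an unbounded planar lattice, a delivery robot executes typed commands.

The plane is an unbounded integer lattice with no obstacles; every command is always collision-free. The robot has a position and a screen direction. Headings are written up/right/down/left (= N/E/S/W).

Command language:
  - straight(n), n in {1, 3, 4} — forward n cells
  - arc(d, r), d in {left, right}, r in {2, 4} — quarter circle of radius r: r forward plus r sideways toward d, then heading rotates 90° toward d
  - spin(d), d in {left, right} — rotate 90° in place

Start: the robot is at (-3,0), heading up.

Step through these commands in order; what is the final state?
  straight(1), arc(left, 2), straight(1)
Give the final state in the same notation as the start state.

initial: at (-3,0), heading up
t=1 straight(1) ⇒ at (-3,1), heading up
t=2 arc(left, 2) ⇒ at (-5,3), heading left
t=3 straight(1) ⇒ at (-6,3), heading left

at (-6,3), heading left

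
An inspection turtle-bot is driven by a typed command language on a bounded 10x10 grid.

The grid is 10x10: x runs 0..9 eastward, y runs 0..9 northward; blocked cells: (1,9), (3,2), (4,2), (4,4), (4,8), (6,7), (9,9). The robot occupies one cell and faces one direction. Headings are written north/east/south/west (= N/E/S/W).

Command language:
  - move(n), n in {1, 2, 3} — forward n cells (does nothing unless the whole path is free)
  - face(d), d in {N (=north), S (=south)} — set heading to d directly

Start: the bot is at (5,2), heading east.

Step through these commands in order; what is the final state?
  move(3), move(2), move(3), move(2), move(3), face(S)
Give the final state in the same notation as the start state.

at (8,2), heading south

initial: at (5,2), heading east
[1] after move(3): at (8,2), heading east
[2] after move(2): at (8,2), heading east
[3] after move(3): at (8,2), heading east
[4] after move(2): at (8,2), heading east
[5] after move(3): at (8,2), heading east
[6] after face(S): at (8,2), heading south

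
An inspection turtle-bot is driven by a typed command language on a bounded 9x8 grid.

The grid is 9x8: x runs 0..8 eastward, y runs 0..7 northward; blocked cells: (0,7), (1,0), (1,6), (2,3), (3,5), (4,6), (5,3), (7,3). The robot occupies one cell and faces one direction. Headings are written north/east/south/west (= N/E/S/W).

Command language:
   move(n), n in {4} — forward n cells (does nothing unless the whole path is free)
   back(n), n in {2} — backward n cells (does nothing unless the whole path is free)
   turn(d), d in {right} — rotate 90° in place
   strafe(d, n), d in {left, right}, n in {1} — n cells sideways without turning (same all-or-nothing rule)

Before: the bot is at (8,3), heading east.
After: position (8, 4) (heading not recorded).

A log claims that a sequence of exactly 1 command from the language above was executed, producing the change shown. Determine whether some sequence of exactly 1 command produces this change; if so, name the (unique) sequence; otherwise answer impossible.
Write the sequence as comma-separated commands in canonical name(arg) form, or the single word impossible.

t0: at (8,3), heading east
1. strafe(left, 1) → at (8,4), heading east
all 5 alternatives checked — unique.

strafe(left, 1)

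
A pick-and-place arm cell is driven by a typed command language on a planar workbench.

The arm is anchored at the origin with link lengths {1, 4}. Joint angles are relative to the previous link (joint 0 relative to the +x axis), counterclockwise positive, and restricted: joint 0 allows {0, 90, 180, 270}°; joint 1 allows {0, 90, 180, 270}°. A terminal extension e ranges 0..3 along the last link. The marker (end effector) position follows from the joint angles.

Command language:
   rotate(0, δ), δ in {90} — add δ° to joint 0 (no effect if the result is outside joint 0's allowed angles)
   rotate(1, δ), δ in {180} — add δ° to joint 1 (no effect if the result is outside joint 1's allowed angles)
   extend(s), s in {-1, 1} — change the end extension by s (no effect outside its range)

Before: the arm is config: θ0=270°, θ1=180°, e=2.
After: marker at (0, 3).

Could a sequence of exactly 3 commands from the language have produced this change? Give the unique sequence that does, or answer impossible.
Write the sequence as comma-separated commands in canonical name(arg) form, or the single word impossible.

extend(-1), extend(-1), extend(-1)

start: config: θ0=270°, θ1=180°, e=2
1. extend(-1) → config: θ0=270°, θ1=180°, e=1
2. extend(-1) → config: θ0=270°, θ1=180°, e=0
3. extend(-1) → config: θ0=270°, θ1=180°, e=0
no rival 3-sequence matches.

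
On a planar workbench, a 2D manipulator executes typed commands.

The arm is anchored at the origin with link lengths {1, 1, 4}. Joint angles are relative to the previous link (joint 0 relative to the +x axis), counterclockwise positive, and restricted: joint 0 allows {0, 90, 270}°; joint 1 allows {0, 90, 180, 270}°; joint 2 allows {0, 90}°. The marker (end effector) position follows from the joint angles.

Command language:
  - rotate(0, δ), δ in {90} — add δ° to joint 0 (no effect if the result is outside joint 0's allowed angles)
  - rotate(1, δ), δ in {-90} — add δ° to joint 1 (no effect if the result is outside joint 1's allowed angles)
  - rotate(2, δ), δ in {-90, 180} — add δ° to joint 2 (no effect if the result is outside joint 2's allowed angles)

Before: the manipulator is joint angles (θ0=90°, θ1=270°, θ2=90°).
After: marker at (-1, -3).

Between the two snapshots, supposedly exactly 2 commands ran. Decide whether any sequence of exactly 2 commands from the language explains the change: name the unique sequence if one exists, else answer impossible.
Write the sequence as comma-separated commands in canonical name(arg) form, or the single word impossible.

start: joint angles (θ0=90°, θ1=270°, θ2=90°)
t=1 rotate(1, -90) ⇒ joint angles (θ0=90°, θ1=180°, θ2=90°)
t=2 rotate(1, -90) ⇒ joint angles (θ0=90°, θ1=90°, θ2=90°)
no rival 2-sequence matches.

rotate(1, -90), rotate(1, -90)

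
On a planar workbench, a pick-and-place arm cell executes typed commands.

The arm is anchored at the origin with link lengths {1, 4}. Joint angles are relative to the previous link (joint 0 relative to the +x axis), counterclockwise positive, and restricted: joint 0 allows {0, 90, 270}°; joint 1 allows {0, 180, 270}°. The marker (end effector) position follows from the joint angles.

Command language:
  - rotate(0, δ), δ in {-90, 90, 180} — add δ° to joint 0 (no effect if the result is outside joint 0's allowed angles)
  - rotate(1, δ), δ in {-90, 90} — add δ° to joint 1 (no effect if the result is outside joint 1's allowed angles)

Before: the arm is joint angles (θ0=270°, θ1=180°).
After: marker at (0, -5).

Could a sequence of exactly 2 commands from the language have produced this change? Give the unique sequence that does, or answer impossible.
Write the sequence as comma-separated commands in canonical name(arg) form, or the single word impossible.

rotate(1, 90), rotate(1, 90)

initial: joint angles (θ0=270°, θ1=180°)
t=1 rotate(1, 90) ⇒ joint angles (θ0=270°, θ1=270°)
t=2 rotate(1, 90) ⇒ joint angles (θ0=270°, θ1=0°)
no rival 2-sequence matches.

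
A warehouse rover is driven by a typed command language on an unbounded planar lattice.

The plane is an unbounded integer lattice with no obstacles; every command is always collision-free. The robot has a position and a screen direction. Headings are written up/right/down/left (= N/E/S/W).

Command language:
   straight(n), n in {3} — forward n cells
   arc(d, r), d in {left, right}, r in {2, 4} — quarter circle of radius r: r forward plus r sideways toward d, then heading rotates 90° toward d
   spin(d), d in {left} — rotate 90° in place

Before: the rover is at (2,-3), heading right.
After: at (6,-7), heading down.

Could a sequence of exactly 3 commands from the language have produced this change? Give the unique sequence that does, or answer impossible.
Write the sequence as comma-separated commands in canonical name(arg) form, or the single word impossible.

key: position moved to (6,-7) AND the heading swung to S — translation plus rotation needed
begin: at (2,-3), heading right
1. arc(right, 2) → at (4,-5), heading down
2. spin(left) → at (4,-5), heading right
3. arc(right, 2) → at (6,-7), heading down
no other 3-command option fits: unique.

arc(right, 2), spin(left), arc(right, 2)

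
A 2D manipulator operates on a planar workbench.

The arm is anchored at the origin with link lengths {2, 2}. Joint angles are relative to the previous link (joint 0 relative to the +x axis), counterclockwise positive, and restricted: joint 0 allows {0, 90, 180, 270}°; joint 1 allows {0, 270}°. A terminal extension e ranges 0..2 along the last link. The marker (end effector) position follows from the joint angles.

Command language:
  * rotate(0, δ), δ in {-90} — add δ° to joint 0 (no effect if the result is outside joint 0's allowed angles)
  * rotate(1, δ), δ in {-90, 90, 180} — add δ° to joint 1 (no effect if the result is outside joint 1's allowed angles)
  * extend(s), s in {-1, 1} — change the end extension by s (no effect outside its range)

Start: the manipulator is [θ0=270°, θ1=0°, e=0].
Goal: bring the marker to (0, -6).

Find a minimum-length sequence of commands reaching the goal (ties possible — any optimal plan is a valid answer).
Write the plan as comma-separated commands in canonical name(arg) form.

extend(1), extend(1)

initial: [θ0=270°, θ1=0°, e=0]
1. extend(1) → [θ0=270°, θ1=0°, e=1]
2. extend(1) → [θ0=270°, θ1=0°, e=2]
minimal: 2 command(s), checked below 2.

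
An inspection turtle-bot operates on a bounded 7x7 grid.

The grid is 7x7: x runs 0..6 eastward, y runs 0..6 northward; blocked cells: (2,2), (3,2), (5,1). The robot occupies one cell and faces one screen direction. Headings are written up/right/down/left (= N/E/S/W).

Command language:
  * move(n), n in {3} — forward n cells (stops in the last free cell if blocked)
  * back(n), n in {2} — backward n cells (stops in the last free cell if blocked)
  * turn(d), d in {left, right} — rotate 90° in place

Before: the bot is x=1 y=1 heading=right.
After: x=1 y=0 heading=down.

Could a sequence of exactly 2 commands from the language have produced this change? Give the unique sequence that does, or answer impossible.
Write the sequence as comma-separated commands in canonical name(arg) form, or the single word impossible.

key: move(3) runs into the grid edge before its full distance
initial: x=1 y=1 heading=right
t=1 turn(right) ⇒ x=1 y=1 heading=down
t=2 move(3) ⇒ x=1 y=0 heading=down
all 16 alternatives checked — unique.

turn(right), move(3)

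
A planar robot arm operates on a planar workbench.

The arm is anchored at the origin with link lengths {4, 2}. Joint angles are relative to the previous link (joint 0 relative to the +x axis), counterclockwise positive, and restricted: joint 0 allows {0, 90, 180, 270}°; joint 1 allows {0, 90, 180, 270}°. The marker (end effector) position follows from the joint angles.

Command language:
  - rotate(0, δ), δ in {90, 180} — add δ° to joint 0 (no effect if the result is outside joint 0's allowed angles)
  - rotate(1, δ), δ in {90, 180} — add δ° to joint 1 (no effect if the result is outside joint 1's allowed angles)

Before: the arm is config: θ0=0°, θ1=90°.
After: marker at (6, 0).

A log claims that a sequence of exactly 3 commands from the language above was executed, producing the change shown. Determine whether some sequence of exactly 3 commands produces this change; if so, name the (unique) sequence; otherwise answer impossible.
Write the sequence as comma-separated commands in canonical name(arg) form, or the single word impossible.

rotate(1, 90), rotate(1, 90), rotate(1, 90)

start: config: θ0=0°, θ1=90°
t=1 rotate(1, 90) ⇒ config: θ0=0°, θ1=180°
t=2 rotate(1, 90) ⇒ config: θ0=0°, θ1=270°
t=3 rotate(1, 90) ⇒ config: θ0=0°, θ1=0°
uniquely the one of 64 3-step routes that fits.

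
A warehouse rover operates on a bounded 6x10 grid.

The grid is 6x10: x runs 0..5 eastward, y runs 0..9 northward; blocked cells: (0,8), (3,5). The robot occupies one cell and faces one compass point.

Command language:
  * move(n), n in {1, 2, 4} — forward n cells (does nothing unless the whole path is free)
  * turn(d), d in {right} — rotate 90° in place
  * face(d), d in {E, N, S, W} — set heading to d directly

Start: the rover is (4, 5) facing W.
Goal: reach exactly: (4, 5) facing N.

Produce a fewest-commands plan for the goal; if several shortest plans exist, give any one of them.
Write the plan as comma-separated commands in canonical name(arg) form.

face(N)

t0: (4, 5) facing W
step 1 (face(N)): (4, 5) facing N
nothing shorter than 1 reaches the goal.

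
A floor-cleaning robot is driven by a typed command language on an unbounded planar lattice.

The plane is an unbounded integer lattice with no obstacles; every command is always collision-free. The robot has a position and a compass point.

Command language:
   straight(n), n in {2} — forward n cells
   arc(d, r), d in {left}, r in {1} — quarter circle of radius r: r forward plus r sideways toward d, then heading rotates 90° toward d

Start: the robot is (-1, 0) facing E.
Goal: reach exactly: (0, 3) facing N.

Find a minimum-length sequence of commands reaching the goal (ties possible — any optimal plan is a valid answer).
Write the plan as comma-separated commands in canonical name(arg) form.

arc(left, 1), straight(2)

initial: (-1, 0) facing E
step 1 (arc(left, 1)): (0, 1) facing N
step 2 (straight(2)): (0, 3) facing N
no 1-step plan works, so 2 is optimal.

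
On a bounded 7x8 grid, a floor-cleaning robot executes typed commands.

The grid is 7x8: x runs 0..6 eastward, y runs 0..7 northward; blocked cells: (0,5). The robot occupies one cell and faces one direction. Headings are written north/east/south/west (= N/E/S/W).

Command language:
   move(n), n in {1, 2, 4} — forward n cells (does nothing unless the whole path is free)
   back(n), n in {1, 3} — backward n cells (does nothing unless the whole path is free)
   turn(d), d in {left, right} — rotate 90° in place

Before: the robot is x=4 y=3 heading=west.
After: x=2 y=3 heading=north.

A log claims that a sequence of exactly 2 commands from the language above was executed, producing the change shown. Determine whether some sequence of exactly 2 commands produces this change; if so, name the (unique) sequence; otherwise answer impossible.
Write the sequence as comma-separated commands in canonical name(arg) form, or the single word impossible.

move(2), turn(right)

key: order matters: swapping move(2) and turn(right) lands elsewhere
start: x=4 y=3 heading=west
1. move(2) → x=2 y=3 heading=west
2. turn(right) → x=2 y=3 heading=north
no rival 2-sequence matches.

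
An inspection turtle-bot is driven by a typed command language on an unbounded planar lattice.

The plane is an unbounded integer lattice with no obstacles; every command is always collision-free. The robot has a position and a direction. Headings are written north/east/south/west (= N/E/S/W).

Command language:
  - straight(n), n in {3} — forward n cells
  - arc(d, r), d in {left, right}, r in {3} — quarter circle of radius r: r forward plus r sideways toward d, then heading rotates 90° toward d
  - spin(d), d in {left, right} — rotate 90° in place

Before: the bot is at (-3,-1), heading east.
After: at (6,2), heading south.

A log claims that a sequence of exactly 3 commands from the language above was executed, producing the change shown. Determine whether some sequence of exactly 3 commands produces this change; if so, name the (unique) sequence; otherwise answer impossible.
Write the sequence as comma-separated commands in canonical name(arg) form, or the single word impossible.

arc(left, 3), arc(right, 3), arc(right, 3)

key: cell and facing (now S) both changed — the 3 commands mix motion and turning
start: at (-3,-1), heading east
1. arc(left, 3) → at (0,2), heading north
2. arc(right, 3) → at (3,5), heading east
3. arc(right, 3) → at (6,2), heading south
no rival 3-sequence matches.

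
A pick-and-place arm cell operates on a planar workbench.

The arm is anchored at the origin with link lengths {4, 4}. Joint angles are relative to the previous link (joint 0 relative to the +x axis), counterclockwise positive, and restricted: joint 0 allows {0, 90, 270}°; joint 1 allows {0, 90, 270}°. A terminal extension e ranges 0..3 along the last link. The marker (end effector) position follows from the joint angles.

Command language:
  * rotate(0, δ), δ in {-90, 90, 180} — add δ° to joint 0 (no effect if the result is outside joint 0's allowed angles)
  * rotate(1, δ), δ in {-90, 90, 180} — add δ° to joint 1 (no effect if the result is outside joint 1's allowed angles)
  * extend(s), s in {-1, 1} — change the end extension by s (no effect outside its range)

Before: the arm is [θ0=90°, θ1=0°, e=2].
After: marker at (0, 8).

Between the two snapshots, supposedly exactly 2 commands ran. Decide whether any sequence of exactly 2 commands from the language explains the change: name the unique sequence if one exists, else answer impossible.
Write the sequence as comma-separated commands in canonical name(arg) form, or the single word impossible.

extend(-1), extend(-1)

start: [θ0=90°, θ1=0°, e=2]
1. extend(-1) → [θ0=90°, θ1=0°, e=1]
2. extend(-1) → [θ0=90°, θ1=0°, e=0]
no other 2-command option fits: unique.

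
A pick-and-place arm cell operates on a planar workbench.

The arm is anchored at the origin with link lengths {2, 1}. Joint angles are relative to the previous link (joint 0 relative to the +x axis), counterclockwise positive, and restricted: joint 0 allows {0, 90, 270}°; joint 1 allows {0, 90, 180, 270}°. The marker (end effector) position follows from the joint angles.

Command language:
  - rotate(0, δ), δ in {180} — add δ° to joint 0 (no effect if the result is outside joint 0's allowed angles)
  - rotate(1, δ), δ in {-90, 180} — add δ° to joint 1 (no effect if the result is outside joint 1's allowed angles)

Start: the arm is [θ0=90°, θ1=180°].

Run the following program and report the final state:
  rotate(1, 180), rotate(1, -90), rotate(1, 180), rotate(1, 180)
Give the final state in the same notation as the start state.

[θ0=90°, θ1=270°]

initial: [θ0=90°, θ1=180°]
step 1 (rotate(1, 180)): [θ0=90°, θ1=0°]
step 2 (rotate(1, -90)): [θ0=90°, θ1=270°]
step 3 (rotate(1, 180)): [θ0=90°, θ1=90°]
step 4 (rotate(1, 180)): [θ0=90°, θ1=270°]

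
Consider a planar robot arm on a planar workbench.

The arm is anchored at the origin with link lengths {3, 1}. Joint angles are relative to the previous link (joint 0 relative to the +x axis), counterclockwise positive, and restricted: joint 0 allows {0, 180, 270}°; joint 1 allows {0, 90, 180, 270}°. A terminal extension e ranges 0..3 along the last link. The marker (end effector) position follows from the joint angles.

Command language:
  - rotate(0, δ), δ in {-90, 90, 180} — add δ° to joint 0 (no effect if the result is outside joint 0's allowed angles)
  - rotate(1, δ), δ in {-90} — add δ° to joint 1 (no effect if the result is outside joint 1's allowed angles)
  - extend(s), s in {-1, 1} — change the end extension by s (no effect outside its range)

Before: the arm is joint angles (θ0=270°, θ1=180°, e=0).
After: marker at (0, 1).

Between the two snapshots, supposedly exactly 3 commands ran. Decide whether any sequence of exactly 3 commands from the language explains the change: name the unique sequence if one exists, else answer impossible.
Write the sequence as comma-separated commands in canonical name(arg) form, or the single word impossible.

extend(1), extend(1), extend(1)

initial: joint angles (θ0=270°, θ1=180°, e=0)
step 1 (extend(1)): joint angles (θ0=270°, θ1=180°, e=1)
step 2 (extend(1)): joint angles (θ0=270°, θ1=180°, e=2)
step 3 (extend(1)): joint angles (θ0=270°, θ1=180°, e=3)
no other 3-command option fits: unique.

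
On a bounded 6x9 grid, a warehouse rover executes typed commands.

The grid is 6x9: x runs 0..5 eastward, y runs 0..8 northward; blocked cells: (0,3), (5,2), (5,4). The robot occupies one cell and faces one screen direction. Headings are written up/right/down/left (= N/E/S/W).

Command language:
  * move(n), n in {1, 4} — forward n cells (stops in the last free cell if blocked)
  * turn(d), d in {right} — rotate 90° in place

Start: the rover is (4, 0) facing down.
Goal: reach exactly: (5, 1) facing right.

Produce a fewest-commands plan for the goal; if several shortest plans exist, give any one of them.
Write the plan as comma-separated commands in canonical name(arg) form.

begin: (4, 0) facing down
[1] after turn(right): (4, 0) facing left
[2] after turn(right): (4, 0) facing up
[3] after move(1): (4, 1) facing up
[4] after turn(right): (4, 1) facing right
[5] after move(1): (5, 1) facing right
shorter routes all fall short; 5 is best.

turn(right), turn(right), move(1), turn(right), move(1)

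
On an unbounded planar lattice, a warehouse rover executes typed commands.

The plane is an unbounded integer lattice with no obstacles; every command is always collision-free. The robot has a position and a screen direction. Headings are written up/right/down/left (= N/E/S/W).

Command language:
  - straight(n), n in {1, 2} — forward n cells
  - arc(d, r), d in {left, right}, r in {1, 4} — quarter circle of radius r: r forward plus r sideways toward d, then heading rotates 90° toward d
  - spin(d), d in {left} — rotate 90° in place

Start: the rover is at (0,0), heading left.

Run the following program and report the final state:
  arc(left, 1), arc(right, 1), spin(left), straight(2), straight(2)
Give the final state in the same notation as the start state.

t0: at (0,0), heading left
1. arc(left, 1) → at (-1,-1), heading down
2. arc(right, 1) → at (-2,-2), heading left
3. spin(left) → at (-2,-2), heading down
4. straight(2) → at (-2,-4), heading down
5. straight(2) → at (-2,-6), heading down

at (-2,-6), heading down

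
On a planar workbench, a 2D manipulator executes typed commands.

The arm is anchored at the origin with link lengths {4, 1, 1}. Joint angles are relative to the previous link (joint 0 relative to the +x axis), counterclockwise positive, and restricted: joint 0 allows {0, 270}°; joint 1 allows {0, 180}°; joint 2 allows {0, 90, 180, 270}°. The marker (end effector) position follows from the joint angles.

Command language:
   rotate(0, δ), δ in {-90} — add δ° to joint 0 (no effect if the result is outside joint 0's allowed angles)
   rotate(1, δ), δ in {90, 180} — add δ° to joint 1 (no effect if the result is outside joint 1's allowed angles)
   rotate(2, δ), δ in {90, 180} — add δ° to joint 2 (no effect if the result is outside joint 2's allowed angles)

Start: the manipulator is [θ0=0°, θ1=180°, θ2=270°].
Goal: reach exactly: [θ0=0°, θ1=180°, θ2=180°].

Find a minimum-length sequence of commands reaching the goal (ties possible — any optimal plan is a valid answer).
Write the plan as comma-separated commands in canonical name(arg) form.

rotate(2, 90), rotate(2, 180)

begin: [θ0=0°, θ1=180°, θ2=270°]
step 1 (rotate(2, 90)): [θ0=0°, θ1=180°, θ2=0°]
step 2 (rotate(2, 180)): [θ0=0°, θ1=180°, θ2=180°]
nothing shorter than 2 reaches the goal.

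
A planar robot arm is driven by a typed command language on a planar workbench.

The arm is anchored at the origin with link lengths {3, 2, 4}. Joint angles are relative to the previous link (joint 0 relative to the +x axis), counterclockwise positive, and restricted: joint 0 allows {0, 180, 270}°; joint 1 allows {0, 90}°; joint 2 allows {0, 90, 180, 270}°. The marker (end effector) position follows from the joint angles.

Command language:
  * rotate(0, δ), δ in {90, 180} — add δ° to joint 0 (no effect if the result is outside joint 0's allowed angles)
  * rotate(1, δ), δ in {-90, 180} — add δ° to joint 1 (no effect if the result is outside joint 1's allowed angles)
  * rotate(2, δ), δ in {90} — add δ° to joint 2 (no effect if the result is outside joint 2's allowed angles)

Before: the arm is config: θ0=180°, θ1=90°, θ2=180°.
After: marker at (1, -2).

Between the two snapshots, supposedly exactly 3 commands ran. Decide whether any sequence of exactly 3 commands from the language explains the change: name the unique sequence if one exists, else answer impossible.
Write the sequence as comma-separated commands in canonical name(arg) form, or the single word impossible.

rotate(2, 90), rotate(2, 90), rotate(2, 90)

t0: config: θ0=180°, θ1=90°, θ2=180°
t=1 rotate(2, 90) ⇒ config: θ0=180°, θ1=90°, θ2=270°
t=2 rotate(2, 90) ⇒ config: θ0=180°, θ1=90°, θ2=0°
t=3 rotate(2, 90) ⇒ config: θ0=180°, θ1=90°, θ2=90°
no other 3-command option fits: unique.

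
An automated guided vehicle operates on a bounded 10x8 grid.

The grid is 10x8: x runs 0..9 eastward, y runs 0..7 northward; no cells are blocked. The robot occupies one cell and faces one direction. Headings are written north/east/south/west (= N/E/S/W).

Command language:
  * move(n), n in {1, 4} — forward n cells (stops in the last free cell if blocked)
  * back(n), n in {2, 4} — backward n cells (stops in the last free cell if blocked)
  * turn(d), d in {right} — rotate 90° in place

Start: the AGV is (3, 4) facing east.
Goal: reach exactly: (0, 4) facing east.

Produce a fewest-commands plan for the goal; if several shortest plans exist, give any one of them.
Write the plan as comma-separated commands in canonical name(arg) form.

from: (3, 4) facing east
1. back(4) → (0, 4) facing east
nothing shorter than 1 reaches the goal.

back(4)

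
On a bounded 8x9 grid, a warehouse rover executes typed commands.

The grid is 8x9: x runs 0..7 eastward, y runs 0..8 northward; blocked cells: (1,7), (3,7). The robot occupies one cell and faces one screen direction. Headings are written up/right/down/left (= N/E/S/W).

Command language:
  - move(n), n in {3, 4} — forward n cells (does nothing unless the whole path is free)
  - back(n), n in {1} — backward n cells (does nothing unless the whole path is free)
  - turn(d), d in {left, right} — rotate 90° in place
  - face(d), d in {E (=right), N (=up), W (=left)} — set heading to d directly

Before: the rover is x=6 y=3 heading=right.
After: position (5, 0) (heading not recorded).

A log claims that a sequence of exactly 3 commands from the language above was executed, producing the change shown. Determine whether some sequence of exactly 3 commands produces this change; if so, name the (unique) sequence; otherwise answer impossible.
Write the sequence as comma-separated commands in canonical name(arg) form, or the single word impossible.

key: running move(3) before back(1) would end elsewhere — order is forced
t0: x=6 y=3 heading=right
[1] after back(1): x=5 y=3 heading=right
[2] after turn(right): x=5 y=3 heading=down
[3] after move(3): x=5 y=0 heading=down
no rival 3-sequence matches.

back(1), turn(right), move(3)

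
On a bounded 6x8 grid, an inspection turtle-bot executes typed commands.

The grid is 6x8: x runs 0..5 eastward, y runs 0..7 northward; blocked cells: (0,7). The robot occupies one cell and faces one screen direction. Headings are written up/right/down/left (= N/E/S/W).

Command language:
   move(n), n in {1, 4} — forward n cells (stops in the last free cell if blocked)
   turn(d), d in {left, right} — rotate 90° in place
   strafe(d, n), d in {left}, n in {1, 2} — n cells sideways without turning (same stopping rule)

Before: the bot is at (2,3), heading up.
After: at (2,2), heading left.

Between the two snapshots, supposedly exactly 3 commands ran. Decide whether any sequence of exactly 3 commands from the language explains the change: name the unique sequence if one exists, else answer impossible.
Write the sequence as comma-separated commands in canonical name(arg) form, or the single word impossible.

key: order matters: swapping move(1) and strafe(left, 2) lands elsewhere
start: at (2,3), heading up
[1] after move(1): at (2,4), heading up
[2] after turn(left): at (2,4), heading left
[3] after strafe(left, 2): at (2,2), heading left
uniquely the one of 216 3-step routes that fits.

move(1), turn(left), strafe(left, 2)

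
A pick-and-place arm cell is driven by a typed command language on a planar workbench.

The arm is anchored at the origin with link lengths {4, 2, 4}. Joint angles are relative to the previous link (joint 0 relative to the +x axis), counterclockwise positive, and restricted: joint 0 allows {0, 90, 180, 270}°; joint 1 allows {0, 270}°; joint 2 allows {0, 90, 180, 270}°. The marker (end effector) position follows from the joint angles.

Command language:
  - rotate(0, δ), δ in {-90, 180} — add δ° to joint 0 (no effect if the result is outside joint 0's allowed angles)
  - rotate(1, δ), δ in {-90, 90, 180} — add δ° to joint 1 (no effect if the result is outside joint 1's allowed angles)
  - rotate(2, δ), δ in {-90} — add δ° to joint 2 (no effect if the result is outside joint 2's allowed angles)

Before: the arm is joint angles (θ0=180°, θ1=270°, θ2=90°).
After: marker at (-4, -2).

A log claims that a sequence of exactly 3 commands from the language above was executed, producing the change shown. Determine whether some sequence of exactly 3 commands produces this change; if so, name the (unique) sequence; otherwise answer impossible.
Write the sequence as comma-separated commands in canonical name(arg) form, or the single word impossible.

rotate(2, -90), rotate(2, -90), rotate(2, -90)

from: joint angles (θ0=180°, θ1=270°, θ2=90°)
t=1 rotate(2, -90) ⇒ joint angles (θ0=180°, θ1=270°, θ2=0°)
t=2 rotate(2, -90) ⇒ joint angles (θ0=180°, θ1=270°, θ2=270°)
t=3 rotate(2, -90) ⇒ joint angles (θ0=180°, θ1=270°, θ2=180°)
no other 3-command option fits: unique.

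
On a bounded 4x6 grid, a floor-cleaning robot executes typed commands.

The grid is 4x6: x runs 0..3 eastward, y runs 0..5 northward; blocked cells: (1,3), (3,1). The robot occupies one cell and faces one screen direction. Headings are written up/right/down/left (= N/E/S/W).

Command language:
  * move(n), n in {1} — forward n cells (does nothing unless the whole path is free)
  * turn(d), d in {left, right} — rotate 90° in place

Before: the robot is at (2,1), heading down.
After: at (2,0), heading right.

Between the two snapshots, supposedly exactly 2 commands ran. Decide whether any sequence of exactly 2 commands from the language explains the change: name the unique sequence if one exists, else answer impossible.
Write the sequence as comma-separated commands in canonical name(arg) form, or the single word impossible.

move(1), turn(left)

key: order matters: swapping move(1) and turn(left) lands elsewhere
t0: at (2,1), heading down
t=1 move(1) ⇒ at (2,0), heading down
t=2 turn(left) ⇒ at (2,0), heading right
no rival 2-sequence matches.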